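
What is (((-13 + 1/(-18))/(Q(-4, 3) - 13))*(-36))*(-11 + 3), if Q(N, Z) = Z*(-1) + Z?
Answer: 3760/13 ≈ 289.23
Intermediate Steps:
Q(N, Z) = 0 (Q(N, Z) = -Z + Z = 0)
(((-13 + 1/(-18))/(Q(-4, 3) - 13))*(-36))*(-11 + 3) = (((-13 + 1/(-18))/(0 - 13))*(-36))*(-11 + 3) = (((-13 - 1/18)/(-13))*(-36))*(-8) = (-235/18*(-1/13)*(-36))*(-8) = ((235/234)*(-36))*(-8) = -470/13*(-8) = 3760/13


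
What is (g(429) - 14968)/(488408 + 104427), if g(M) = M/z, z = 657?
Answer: -3277849/129830865 ≈ -0.025247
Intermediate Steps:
g(M) = M/657
(g(429) - 14968)/(488408 + 104427) = ((1/657)*429 - 14968)/(488408 + 104427) = (143/219 - 14968)/592835 = -3277849/219*1/592835 = -3277849/129830865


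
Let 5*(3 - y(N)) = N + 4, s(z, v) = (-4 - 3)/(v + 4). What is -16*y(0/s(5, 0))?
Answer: -176/5 ≈ -35.200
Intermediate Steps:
s(z, v) = -7/(4 + v)
y(N) = 11/5 - N/5 (y(N) = 3 - (N + 4)/5 = 3 - (4 + N)/5 = 3 + (-⅘ - N/5) = 11/5 - N/5)
-16*y(0/s(5, 0)) = -16*(11/5 - 0/((-7/(4 + 0)))) = -16*(11/5 - 0/((-7/4))) = -16*(11/5 - 0/((-7*¼))) = -16*(11/5 - 0/(-7/4)) = -16*(11/5 - 0*(-4)/7) = -16*(11/5 - ⅕*0) = -16*(11/5 + 0) = -16*11/5 = -176/5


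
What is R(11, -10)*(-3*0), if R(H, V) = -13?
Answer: 0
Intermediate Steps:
R(11, -10)*(-3*0) = -(-39)*0 = -13*0 = 0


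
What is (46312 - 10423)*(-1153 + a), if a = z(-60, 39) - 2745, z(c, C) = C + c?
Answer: -140648991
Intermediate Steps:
a = -2766 (a = (39 - 60) - 2745 = -21 - 2745 = -2766)
(46312 - 10423)*(-1153 + a) = (46312 - 10423)*(-1153 - 2766) = 35889*(-3919) = -140648991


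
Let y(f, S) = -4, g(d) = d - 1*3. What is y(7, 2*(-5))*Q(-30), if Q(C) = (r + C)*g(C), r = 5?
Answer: -3300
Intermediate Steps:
g(d) = -3 + d (g(d) = d - 3 = -3 + d)
Q(C) = (-3 + C)*(5 + C) (Q(C) = (5 + C)*(-3 + C) = (-3 + C)*(5 + C))
y(7, 2*(-5))*Q(-30) = -4*(-3 - 30)*(5 - 30) = -(-132)*(-25) = -4*825 = -3300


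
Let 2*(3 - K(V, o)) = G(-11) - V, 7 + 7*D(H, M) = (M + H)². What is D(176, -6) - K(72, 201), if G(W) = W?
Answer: 57163/14 ≈ 4083.1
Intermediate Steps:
D(H, M) = -1 + (H + M)²/7 (D(H, M) = -1 + (M + H)²/7 = -1 + (H + M)²/7)
K(V, o) = 17/2 + V/2 (K(V, o) = 3 - (-11 - V)/2 = 3 + (11/2 + V/2) = 17/2 + V/2)
D(176, -6) - K(72, 201) = (-1 + (176 - 6)²/7) - (17/2 + (½)*72) = (-1 + (⅐)*170²) - (17/2 + 36) = (-1 + (⅐)*28900) - 1*89/2 = (-1 + 28900/7) - 89/2 = 28893/7 - 89/2 = 57163/14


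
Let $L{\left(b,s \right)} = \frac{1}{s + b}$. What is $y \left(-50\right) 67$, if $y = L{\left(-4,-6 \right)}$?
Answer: $335$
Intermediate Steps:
$L{\left(b,s \right)} = \frac{1}{b + s}$
$y = - \frac{1}{10}$ ($y = \frac{1}{-4 - 6} = \frac{1}{-10} = - \frac{1}{10} \approx -0.1$)
$y \left(-50\right) 67 = \left(- \frac{1}{10}\right) \left(-50\right) 67 = 5 \cdot 67 = 335$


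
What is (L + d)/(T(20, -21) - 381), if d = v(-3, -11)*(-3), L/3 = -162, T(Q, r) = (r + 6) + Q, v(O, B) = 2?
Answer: 123/94 ≈ 1.3085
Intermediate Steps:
T(Q, r) = 6 + Q + r (T(Q, r) = (6 + r) + Q = 6 + Q + r)
L = -486 (L = 3*(-162) = -486)
d = -6 (d = 2*(-3) = -6)
(L + d)/(T(20, -21) - 381) = (-486 - 6)/((6 + 20 - 21) - 381) = -492/(5 - 381) = -492/(-376) = -492*(-1/376) = 123/94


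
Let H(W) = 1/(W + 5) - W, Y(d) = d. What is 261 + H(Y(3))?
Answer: 2065/8 ≈ 258.13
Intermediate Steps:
H(W) = 1/(5 + W) - W
261 + H(Y(3)) = 261 + (1 - 1*3² - 5*3)/(5 + 3) = 261 + (1 - 1*9 - 15)/8 = 261 + (1 - 9 - 15)/8 = 261 + (⅛)*(-23) = 261 - 23/8 = 2065/8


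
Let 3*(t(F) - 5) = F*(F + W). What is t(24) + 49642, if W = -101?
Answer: 49031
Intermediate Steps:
t(F) = 5 + F*(-101 + F)/3 (t(F) = 5 + (F*(F - 101))/3 = 5 + (F*(-101 + F))/3 = 5 + F*(-101 + F)/3)
t(24) + 49642 = (5 - 101/3*24 + (⅓)*24²) + 49642 = (5 - 808 + (⅓)*576) + 49642 = (5 - 808 + 192) + 49642 = -611 + 49642 = 49031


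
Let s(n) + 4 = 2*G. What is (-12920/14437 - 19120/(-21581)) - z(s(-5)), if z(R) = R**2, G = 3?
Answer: -1249050668/311564897 ≈ -4.0090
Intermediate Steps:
s(n) = 2 (s(n) = -4 + 2*3 = -4 + 6 = 2)
(-12920/14437 - 19120/(-21581)) - z(s(-5)) = (-12920/14437 - 19120/(-21581)) - 1*2**2 = (-12920*1/14437 - 19120*(-1/21581)) - 1*4 = (-12920/14437 + 19120/21581) - 4 = -2791080/311564897 - 4 = -1249050668/311564897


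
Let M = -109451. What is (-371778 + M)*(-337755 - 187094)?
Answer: 252572559421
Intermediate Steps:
(-371778 + M)*(-337755 - 187094) = (-371778 - 109451)*(-337755 - 187094) = -481229*(-524849) = 252572559421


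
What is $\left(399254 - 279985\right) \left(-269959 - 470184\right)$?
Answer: $-88276115467$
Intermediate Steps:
$\left(399254 - 279985\right) \left(-269959 - 470184\right) = 119269 \left(-740143\right) = -88276115467$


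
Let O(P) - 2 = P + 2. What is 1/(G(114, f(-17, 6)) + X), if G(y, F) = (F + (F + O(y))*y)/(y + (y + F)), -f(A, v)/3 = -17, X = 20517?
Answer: 93/1914520 ≈ 4.8576e-5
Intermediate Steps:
f(A, v) = 51 (f(A, v) = -3*(-17) = 51)
O(P) = 4 + P (O(P) = 2 + (P + 2) = 2 + (2 + P) = 4 + P)
G(y, F) = (F + y*(4 + F + y))/(F + 2*y) (G(y, F) = (F + (F + (4 + y))*y)/(y + (y + F)) = (F + (4 + F + y)*y)/(y + (F + y)) = (F + y*(4 + F + y))/(F + 2*y))
1/(G(114, f(-17, 6)) + X) = 1/((51 + 51*114 + 114*(4 + 114))/(51 + 2*114) + 20517) = 1/((51 + 5814 + 114*118)/(51 + 228) + 20517) = 1/((51 + 5814 + 13452)/279 + 20517) = 1/((1/279)*19317 + 20517) = 1/(6439/93 + 20517) = 1/(1914520/93) = 93/1914520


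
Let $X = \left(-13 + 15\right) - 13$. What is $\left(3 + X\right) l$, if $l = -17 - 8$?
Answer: $200$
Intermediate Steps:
$l = -25$
$X = -11$ ($X = 2 - 13 = -11$)
$\left(3 + X\right) l = \left(3 - 11\right) \left(-25\right) = \left(-8\right) \left(-25\right) = 200$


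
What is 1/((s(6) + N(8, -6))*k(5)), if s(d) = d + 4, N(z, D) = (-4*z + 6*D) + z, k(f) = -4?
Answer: 1/200 ≈ 0.0050000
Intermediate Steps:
N(z, D) = -3*z + 6*D
s(d) = 4 + d
1/((s(6) + N(8, -6))*k(5)) = 1/(((4 + 6) + (-3*8 + 6*(-6)))*(-4)) = 1/((10 + (-24 - 36))*(-4)) = 1/((10 - 60)*(-4)) = 1/(-50*(-4)) = 1/200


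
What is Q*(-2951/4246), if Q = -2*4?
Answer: 11804/2123 ≈ 5.5601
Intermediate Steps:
Q = -8
Q*(-2951/4246) = -(-23608)/4246 = -8*(-2951/4246) = 11804/2123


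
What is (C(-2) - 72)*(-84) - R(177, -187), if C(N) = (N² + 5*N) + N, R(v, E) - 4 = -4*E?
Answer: 5968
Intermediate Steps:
R(v, E) = 4 - 4*E
C(N) = N² + 6*N
(C(-2) - 72)*(-84) - R(177, -187) = (-2*(6 - 2) - 72)*(-84) - (4 - 4*(-187)) = (-2*4 - 72)*(-84) - (4 + 748) = (-8 - 72)*(-84) - 1*752 = -80*(-84) - 752 = 6720 - 752 = 5968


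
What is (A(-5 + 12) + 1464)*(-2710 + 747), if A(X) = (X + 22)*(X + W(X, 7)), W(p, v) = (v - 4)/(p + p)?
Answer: -45983275/14 ≈ -3.2845e+6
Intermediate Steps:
W(p, v) = (-4 + v)/(2*p) (W(p, v) = (-4 + v)/((2*p)) = (-4 + v)*(1/(2*p)) = (-4 + v)/(2*p))
A(X) = (22 + X)*(X + 3/(2*X)) (A(X) = (X + 22)*(X + (-4 + 7)/(2*X)) = (22 + X)*(X + (½)*3/X) = (22 + X)*(X + 3/(2*X)))
(A(-5 + 12) + 1464)*(-2710 + 747) = ((3/2 + (-5 + 12)² + 22*(-5 + 12) + 33/(-5 + 12)) + 1464)*(-2710 + 747) = ((3/2 + 7² + 22*7 + 33/7) + 1464)*(-1963) = ((3/2 + 49 + 154 + 33*(⅐)) + 1464)*(-1963) = ((3/2 + 49 + 154 + 33/7) + 1464)*(-1963) = (2929/14 + 1464)*(-1963) = (23425/14)*(-1963) = -45983275/14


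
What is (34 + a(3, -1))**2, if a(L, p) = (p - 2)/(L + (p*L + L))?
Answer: 1089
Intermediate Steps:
a(L, p) = (-2 + p)/(2*L + L*p) (a(L, p) = (-2 + p)/(L + (L*p + L)) = (-2 + p)/(L + (L + L*p)) = (-2 + p)/(2*L + L*p))
(34 + a(3, -1))**2 = (34 + (-2 - 1)/(3*(2 - 1)))**2 = (34 + (1/3)*(-3)/1)**2 = (34 + (1/3)*1*(-3))**2 = (34 - 1)**2 = 33**2 = 1089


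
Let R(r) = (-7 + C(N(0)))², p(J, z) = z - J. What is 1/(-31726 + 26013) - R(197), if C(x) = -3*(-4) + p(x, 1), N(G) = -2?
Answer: -365633/5713 ≈ -64.000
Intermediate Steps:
C(x) = 13 - x (C(x) = -3*(-4) + (1 - x) = 12 + (1 - x) = 13 - x)
R(r) = 64 (R(r) = (-7 + (13 - 1*(-2)))² = (-7 + (13 + 2))² = (-7 + 15)² = 8² = 64)
1/(-31726 + 26013) - R(197) = 1/(-31726 + 26013) - 1*64 = 1/(-5713) - 64 = -1/5713 - 64 = -365633/5713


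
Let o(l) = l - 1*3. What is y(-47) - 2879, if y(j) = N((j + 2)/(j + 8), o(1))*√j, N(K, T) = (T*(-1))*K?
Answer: -2879 + 30*I*√47/13 ≈ -2879.0 + 15.821*I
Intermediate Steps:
o(l) = -3 + l (o(l) = l - 3 = -3 + l)
N(K, T) = -K*T (N(K, T) = (-T)*K = -K*T)
y(j) = 2*√j*(2 + j)/(8 + j) (y(j) = (-(j + 2)/(j + 8)*(-3 + 1))*√j = (-1*(2 + j)/(8 + j)*(-2))*√j = (2*(2 + j)/(8 + j))*√j = 2*√j*(2 + j)/(8 + j))
y(-47) - 2879 = 2*√(-47)*(2 - 47)/(8 - 47) - 2879 = 2*(I*√47)*(-45)/(-39) - 2879 = 2*(I*√47)*(-1/39)*(-45) - 2879 = 30*I*√47/13 - 2879 = -2879 + 30*I*√47/13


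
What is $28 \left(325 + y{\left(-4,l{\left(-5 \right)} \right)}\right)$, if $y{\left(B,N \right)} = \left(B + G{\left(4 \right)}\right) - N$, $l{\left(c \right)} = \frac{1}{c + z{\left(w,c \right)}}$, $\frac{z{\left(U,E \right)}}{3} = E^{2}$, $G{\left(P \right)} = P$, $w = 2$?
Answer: $\frac{45498}{5} \approx 9099.6$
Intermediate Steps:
$z{\left(U,E \right)} = 3 E^{2}$
$l{\left(c \right)} = \frac{1}{c + 3 c^{2}}$
$y{\left(B,N \right)} = 4 + B - N$ ($y{\left(B,N \right)} = \left(B + 4\right) - N = \left(4 + B\right) - N = 4 + B - N$)
$28 \left(325 + y{\left(-4,l{\left(-5 \right)} \right)}\right) = 28 \left(325 - \frac{1}{\left(-5\right) \left(1 + 3 \left(-5\right)\right)}\right) = 28 \left(325 - - \frac{1}{5 \left(1 - 15\right)}\right) = 28 \left(325 - \frac{1}{70}\right) = 28 \cdot \frac{22749}{70} = \frac{45498}{5}$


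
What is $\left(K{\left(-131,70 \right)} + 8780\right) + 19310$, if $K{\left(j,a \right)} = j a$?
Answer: $18920$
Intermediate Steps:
$K{\left(j,a \right)} = a j$
$\left(K{\left(-131,70 \right)} + 8780\right) + 19310 = \left(70 \left(-131\right) + 8780\right) + 19310 = \left(-9170 + 8780\right) + 19310 = -390 + 19310 = 18920$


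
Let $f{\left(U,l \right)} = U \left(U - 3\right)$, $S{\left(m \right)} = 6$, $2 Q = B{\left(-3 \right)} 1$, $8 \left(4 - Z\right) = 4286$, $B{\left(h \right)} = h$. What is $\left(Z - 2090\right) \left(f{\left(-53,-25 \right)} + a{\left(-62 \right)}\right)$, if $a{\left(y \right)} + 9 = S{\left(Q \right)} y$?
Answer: $- \frac{27129869}{4} \approx -6.7825 \cdot 10^{6}$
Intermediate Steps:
$Z = - \frac{2127}{4}$ ($Z = 4 - \frac{2143}{4} = - \frac{2127}{4} \approx -531.75$)
$Q = - \frac{3}{2}$ ($Q = \frac{\left(-3\right) 1}{2} = \frac{1}{2} \left(-3\right) = - \frac{3}{2} \approx -1.5$)
$a{\left(y \right)} = -9 + 6 y$
$f{\left(U,l \right)} = U \left(-3 + U\right)$
$\left(Z - 2090\right) \left(f{\left(-53,-25 \right)} + a{\left(-62 \right)}\right) = \left(- \frac{2127}{4} - 2090\right) \left(- 53 \left(-3 - 53\right) + \left(-9 + 6 \left(-62\right)\right)\right) = - \frac{10487 \left(\left(-53\right) \left(-56\right) - 381\right)}{4} = - \frac{10487 \left(2968 - 381\right)}{4} = \left(- \frac{10487}{4}\right) 2587 = - \frac{27129869}{4}$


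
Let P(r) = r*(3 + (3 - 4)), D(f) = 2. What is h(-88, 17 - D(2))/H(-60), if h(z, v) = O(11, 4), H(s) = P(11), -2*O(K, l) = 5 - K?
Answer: 3/22 ≈ 0.13636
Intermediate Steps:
O(K, l) = -5/2 + K/2 (O(K, l) = -(5 - K)/2 = -5/2 + K/2)
P(r) = 2*r (P(r) = r*(3 - 1) = r*2 = 2*r)
H(s) = 22 (H(s) = 2*11 = 22)
h(z, v) = 3 (h(z, v) = -5/2 + (1/2)*11 = -5/2 + 11/2 = 3)
h(-88, 17 - D(2))/H(-60) = 3/22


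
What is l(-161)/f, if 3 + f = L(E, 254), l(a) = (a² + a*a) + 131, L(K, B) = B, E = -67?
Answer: 51973/251 ≈ 207.06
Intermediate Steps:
l(a) = 131 + 2*a² (l(a) = (a² + a²) + 131 = 2*a² + 131 = 131 + 2*a²)
f = 251 (f = -3 + 254 = 251)
l(-161)/f = (131 + 2*(-161)²)/251 = (131 + 2*25921)*(1/251) = (131 + 51842)*(1/251) = 51973*(1/251) = 51973/251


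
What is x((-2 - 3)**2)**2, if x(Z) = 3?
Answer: 9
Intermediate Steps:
x((-2 - 3)**2)**2 = 3**2 = 9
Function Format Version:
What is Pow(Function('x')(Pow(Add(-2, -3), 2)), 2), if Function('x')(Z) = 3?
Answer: 9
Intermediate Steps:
Pow(Function('x')(Pow(Add(-2, -3), 2)), 2) = Pow(3, 2) = 9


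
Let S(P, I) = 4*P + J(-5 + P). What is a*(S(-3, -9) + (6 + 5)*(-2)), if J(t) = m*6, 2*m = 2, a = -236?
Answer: 6608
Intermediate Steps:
m = 1 (m = (½)*2 = 1)
J(t) = 6 (J(t) = 1*6 = 6)
S(P, I) = 6 + 4*P (S(P, I) = 4*P + 6 = 6 + 4*P)
a*(S(-3, -9) + (6 + 5)*(-2)) = -236*((6 + 4*(-3)) + (6 + 5)*(-2)) = -236*((6 - 12) + 11*(-2)) = -236*(-6 - 22) = -236*(-28) = 6608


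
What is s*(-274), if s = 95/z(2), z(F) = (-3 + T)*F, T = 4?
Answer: -13015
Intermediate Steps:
z(F) = F (z(F) = (-3 + 4)*F = 1*F = F)
s = 95/2 ≈ 47.500
s*(-274) = (95/2)*(-274) = -13015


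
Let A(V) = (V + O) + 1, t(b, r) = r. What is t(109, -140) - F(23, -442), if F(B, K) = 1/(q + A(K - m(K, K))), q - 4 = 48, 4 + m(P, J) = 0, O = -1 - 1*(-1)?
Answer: -53899/385 ≈ -140.00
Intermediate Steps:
O = 0 (O = -1 + 1 = 0)
m(P, J) = -4 (m(P, J) = -4 + 0 = -4)
q = 52 (q = 4 + 48 = 52)
A(V) = 1 + V (A(V) = (V + 0) + 1 = V + 1 = 1 + V)
F(B, K) = 1/(57 + K) (F(B, K) = 1/(52 + (1 + (K - 1*(-4)))) = 1/(52 + (1 + (K + 4))) = 1/(52 + (1 + (4 + K))) = 1/(52 + (5 + K)) = 1/(57 + K))
t(109, -140) - F(23, -442) = -140 - 1/(57 - 442) = -140 - 1/(-385) = -140 - 1*(-1/385) = -140 + 1/385 = -53899/385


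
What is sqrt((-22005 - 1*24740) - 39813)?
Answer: I*sqrt(86558) ≈ 294.21*I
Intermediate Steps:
sqrt((-22005 - 1*24740) - 39813) = sqrt((-22005 - 24740) - 39813) = sqrt(-46745 - 39813) = sqrt(-86558) = I*sqrt(86558)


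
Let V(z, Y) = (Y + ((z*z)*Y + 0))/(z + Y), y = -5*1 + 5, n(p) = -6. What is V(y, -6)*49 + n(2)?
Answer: 43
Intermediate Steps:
y = 0 (y = -5 + 5 = 0)
V(z, Y) = (Y + Y*z²)/(Y + z) (V(z, Y) = (Y + (z²*Y + 0))/(Y + z) = (Y + (Y*z² + 0))/(Y + z) = (Y + Y*z²)/(Y + z))
V(y, -6)*49 + n(2) = -6*(1 + 0²)/(-6 + 0)*49 - 6 = -6*(1 + 0)/(-6)*49 - 6 = -6*(-⅙)*1*49 - 6 = 1*49 - 6 = 49 - 6 = 43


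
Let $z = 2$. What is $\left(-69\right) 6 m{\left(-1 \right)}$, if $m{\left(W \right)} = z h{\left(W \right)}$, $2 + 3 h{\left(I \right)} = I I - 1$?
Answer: $552$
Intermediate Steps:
$h{\left(I \right)} = -1 + \frac{I^{2}}{3}$ ($h{\left(I \right)} = - \frac{2}{3} + \frac{I I - 1}{3} = - \frac{2}{3} + \frac{I^{2} - 1}{3} = - \frac{2}{3} + \frac{-1 + I^{2}}{3} = - \frac{2}{3} + \left(- \frac{1}{3} + \frac{I^{2}}{3}\right) = -1 + \frac{I^{2}}{3}$)
$m{\left(W \right)} = -2 + \frac{2 W^{2}}{3}$ ($m{\left(W \right)} = 2 \left(-1 + \frac{W^{2}}{3}\right) = -2 + \frac{2 W^{2}}{3}$)
$\left(-69\right) 6 m{\left(-1 \right)} = \left(-69\right) 6 \left(-2 + \frac{2 \left(-1\right)^{2}}{3}\right) = - 414 \left(-2 + \frac{2}{3} \cdot 1\right) = - 414 \left(-2 + \frac{2}{3}\right) = \left(-414\right) \left(- \frac{4}{3}\right) = 552$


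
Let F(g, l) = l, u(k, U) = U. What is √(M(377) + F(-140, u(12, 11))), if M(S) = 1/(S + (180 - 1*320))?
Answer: 4*√38631/237 ≈ 3.3173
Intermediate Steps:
M(S) = 1/(-140 + S) (M(S) = 1/(S + (180 - 320)) = 1/(S - 140) = 1/(-140 + S))
√(M(377) + F(-140, u(12, 11))) = √(1/(-140 + 377) + 11) = √(1/237 + 11) = √(2608/237) = 4*√38631/237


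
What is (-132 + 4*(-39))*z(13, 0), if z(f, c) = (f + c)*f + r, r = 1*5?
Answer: -50112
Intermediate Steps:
r = 5
z(f, c) = 5 + f*(c + f) (z(f, c) = (f + c)*f + 5 = (c + f)*f + 5 = f*(c + f) + 5 = 5 + f*(c + f))
(-132 + 4*(-39))*z(13, 0) = (-132 + 4*(-39))*(5 + 13² + 0*13) = (-132 - 156)*(5 + 169 + 0) = -288*174 = -50112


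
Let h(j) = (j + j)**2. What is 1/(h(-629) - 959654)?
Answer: 1/622910 ≈ 1.6054e-6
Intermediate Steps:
h(j) = 4*j**2 (h(j) = (2*j)**2 = 4*j**2)
1/(h(-629) - 959654) = 1/(4*(-629)**2 - 959654) = 1/(4*395641 - 959654) = 1/(1582564 - 959654) = 1/622910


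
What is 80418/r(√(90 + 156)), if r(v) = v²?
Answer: 13403/41 ≈ 326.90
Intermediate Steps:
80418/r(√(90 + 156)) = 80418/((√(90 + 156))²) = 80418/((√246)²) = 80418/246 = 80418*(1/246) = 13403/41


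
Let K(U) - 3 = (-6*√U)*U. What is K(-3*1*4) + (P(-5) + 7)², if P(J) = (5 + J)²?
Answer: 52 + 144*I*√3 ≈ 52.0 + 249.42*I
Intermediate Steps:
K(U) = 3 - 6*U^(3/2) (K(U) = 3 + (-6*√U)*U = 3 - 6*U^(3/2))
K(-3*1*4) + (P(-5) + 7)² = (3 - 6*8*(-3*I*√3)) + ((5 - 5)² + 7)² = (3 - 6*(-24*I*√3)) + (0² + 7)² = (3 - (-144)*I*√3) + (0 + 7)² = (3 - (-144)*I*√3) + 7² = (3 + 144*I*√3) + 49 = 52 + 144*I*√3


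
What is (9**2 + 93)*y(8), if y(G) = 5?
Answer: 870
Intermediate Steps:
(9**2 + 93)*y(8) = (9**2 + 93)*5 = (81 + 93)*5 = 174*5 = 870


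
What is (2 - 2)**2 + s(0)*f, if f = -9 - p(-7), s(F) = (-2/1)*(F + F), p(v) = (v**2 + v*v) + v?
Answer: 0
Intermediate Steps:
p(v) = v + 2*v**2 (p(v) = (v**2 + v**2) + v = 2*v**2 + v = v + 2*v**2)
s(F) = -4*F (s(F) = (-2*1)*(2*F) = -4*F)
f = -100 (f = -9 - (-7)*(1 + 2*(-7)) = -9 - (-7)*(1 - 14) = -9 - (-7)*(-13) = -9 - 1*91 = -9 - 91 = -100)
(2 - 2)**2 + s(0)*f = (2 - 2)**2 - 4*0*(-100) = 0**2 + 0*(-100) = 0 + 0 = 0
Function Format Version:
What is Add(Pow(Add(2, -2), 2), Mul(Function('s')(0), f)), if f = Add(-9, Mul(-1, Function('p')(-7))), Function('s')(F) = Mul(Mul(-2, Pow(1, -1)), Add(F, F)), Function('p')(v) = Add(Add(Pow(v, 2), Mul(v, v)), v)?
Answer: 0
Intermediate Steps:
Function('p')(v) = Add(v, Mul(2, Pow(v, 2))) (Function('p')(v) = Add(Add(Pow(v, 2), Pow(v, 2)), v) = Add(Mul(2, Pow(v, 2)), v) = Add(v, Mul(2, Pow(v, 2))))
Function('s')(F) = Mul(-4, F) (Function('s')(F) = Mul(Mul(-2, 1), Mul(2, F)) = Mul(-2, Mul(2, F)) = Mul(-4, F))
f = -100 (f = Add(-9, Mul(-1, Mul(-7, Add(1, Mul(2, -7))))) = Add(-9, Mul(-1, Mul(-7, Add(1, -14)))) = Add(-9, Mul(-1, Mul(-7, -13))) = Add(-9, Mul(-1, 91)) = Add(-9, -91) = -100)
Add(Pow(Add(2, -2), 2), Mul(Function('s')(0), f)) = Add(Pow(Add(2, -2), 2), Mul(Mul(-4, 0), -100)) = Add(Pow(0, 2), Mul(0, -100)) = Add(0, 0) = 0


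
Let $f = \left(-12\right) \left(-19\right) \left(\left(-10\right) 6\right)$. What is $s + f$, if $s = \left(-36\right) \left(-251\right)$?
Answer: $-4644$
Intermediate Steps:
$s = 9036$
$f = -13680$ ($f = 228 \left(-60\right) = -13680$)
$s + f = 9036 - 13680 = -4644$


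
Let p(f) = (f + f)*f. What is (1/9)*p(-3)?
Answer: 2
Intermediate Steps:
p(f) = 2*f² (p(f) = (2*f)*f = 2*f²)
(1/9)*p(-3) = (1/9)*(2*(-3)²) = (1*(⅑))*(2*9) = (⅑)*18 = 2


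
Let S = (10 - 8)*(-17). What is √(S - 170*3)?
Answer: 4*I*√34 ≈ 23.324*I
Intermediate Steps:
S = -34 (S = 2*(-17) = -34)
√(S - 170*3) = √(-34 - 170*3) = √(-34 - 510) = √(-544) = 4*I*√34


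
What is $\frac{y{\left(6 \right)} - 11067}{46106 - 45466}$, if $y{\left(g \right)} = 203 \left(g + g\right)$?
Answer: $- \frac{8631}{640} \approx -13.486$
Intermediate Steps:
$y{\left(g \right)} = 406 g$ ($y{\left(g \right)} = 203 \cdot 2 g = 406 g$)
$\frac{y{\left(6 \right)} - 11067}{46106 - 45466} = \frac{406 \cdot 6 - 11067}{46106 - 45466} = \frac{2436 - 11067}{640} = \left(-8631\right) \frac{1}{640} = - \frac{8631}{640}$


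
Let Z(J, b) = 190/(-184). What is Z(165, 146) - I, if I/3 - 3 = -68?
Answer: 17845/92 ≈ 193.97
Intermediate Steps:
I = -195 (I = 9 + 3*(-68) = 9 - 204 = -195)
Z(J, b) = -95/92 (Z(J, b) = 190*(-1/184) = -95/92)
Z(165, 146) - I = -95/92 - 1*(-195) = -95/92 + 195 = 17845/92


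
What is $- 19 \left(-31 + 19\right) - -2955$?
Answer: $3183$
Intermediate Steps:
$- 19 \left(-31 + 19\right) - -2955 = \left(-19\right) \left(-12\right) + 2955 = 228 + 2955 = 3183$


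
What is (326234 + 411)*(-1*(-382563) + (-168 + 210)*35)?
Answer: 125442459285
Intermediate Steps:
(326234 + 411)*(-1*(-382563) + (-168 + 210)*35) = 326645*(382563 + 42*35) = 326645*(382563 + 1470) = 326645*384033 = 125442459285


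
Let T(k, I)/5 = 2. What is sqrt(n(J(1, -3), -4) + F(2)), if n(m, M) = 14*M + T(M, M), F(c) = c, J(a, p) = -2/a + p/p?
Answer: 2*I*sqrt(11) ≈ 6.6332*I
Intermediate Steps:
T(k, I) = 10 (T(k, I) = 5*2 = 10)
J(a, p) = 1 - 2/a (J(a, p) = -2/a + 1 = 1 - 2/a)
n(m, M) = 10 + 14*M (n(m, M) = 14*M + 10 = 10 + 14*M)
sqrt(n(J(1, -3), -4) + F(2)) = sqrt((10 + 14*(-4)) + 2) = sqrt((10 - 56) + 2) = sqrt(-46 + 2) = sqrt(-44) = 2*I*sqrt(11)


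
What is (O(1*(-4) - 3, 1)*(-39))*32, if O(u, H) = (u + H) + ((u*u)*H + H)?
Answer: -54912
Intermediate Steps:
O(u, H) = u + 2*H + H*u² (O(u, H) = (H + u) + (u²*H + H) = (H + u) + (H*u² + H) = (H + u) + (H + H*u²) = u + 2*H + H*u²)
(O(1*(-4) - 3, 1)*(-39))*32 = (((1*(-4) - 3) + 2*1 + 1*(1*(-4) - 3)²)*(-39))*32 = (((-4 - 3) + 2 + 1*(-4 - 3)²)*(-39))*32 = ((-7 + 2 + 1*(-7)²)*(-39))*32 = ((-7 + 2 + 1*49)*(-39))*32 = ((-7 + 2 + 49)*(-39))*32 = (44*(-39))*32 = -1716*32 = -54912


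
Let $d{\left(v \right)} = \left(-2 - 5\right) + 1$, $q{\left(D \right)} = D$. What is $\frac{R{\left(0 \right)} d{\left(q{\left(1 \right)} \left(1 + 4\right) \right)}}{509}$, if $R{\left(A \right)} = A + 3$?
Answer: $- \frac{18}{509} \approx -0.035363$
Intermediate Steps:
$R{\left(A \right)} = 3 + A$
$d{\left(v \right)} = -6$ ($d{\left(v \right)} = -7 + 1 = -6$)
$\frac{R{\left(0 \right)} d{\left(q{\left(1 \right)} \left(1 + 4\right) \right)}}{509} = \frac{\left(3 + 0\right) \left(-6\right)}{509} = 3 \left(-6\right) \frac{1}{509} = \left(-18\right) \frac{1}{509} = - \frac{18}{509}$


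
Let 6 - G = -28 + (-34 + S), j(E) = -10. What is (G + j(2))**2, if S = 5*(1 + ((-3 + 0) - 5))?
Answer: 8649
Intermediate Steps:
S = -35 (S = 5*(1 + (-3 - 5)) = 5*(1 - 8) = 5*(-7) = -35)
G = 103 (G = 6 - (-28 + (-34 - 35)) = 6 - (-28 - 69) = 6 - 1*(-97) = 6 + 97 = 103)
(G + j(2))**2 = (103 - 10)**2 = 93**2 = 8649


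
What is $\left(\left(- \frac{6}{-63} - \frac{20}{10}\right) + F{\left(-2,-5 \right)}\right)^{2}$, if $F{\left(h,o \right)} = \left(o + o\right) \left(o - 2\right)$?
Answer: $\frac{2044900}{441} \approx 4637.0$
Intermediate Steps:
$F{\left(h,o \right)} = 2 o \left(-2 + o\right)$
$\left(\left(- \frac{6}{-63} - \frac{20}{10}\right) + F{\left(-2,-5 \right)}\right)^{2} = \left(\left(- \frac{6}{-63} - \frac{20}{10}\right) + 2 \left(-5\right) \left(-2 - 5\right)\right)^{2} = \left(\left(\left(-6\right) \left(- \frac{1}{63}\right) - 2\right) + 2 \left(-5\right) \left(-7\right)\right)^{2} = \left(\left(\frac{2}{21} - 2\right) + 70\right)^{2} = \left(- \frac{40}{21} + 70\right)^{2} = \left(\frac{1430}{21}\right)^{2} = \frac{2044900}{441}$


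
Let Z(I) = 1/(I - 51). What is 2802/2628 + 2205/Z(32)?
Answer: -18349543/438 ≈ -41894.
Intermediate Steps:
Z(I) = 1/(-51 + I)
2802/2628 + 2205/Z(32) = 2802/2628 + 2205/(1/(-51 + 32)) = 2802*(1/2628) + 2205/(1/(-19)) = 467/438 + 2205/(-1/19) = 467/438 + 2205*(-19) = 467/438 - 41895 = -18349543/438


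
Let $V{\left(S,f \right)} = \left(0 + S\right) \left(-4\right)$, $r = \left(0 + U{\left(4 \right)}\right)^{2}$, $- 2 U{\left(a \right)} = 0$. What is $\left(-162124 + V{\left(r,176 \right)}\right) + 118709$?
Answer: $-43415$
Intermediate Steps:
$U{\left(a \right)} = 0$ ($U{\left(a \right)} = \left(- \frac{1}{2}\right) 0 = 0$)
$r = 0$ ($r = \left(0 + 0\right)^{2} = 0^{2} = 0$)
$V{\left(S,f \right)} = - 4 S$ ($V{\left(S,f \right)} = S \left(-4\right) = - 4 S$)
$\left(-162124 + V{\left(r,176 \right)}\right) + 118709 = \left(-162124 - 0\right) + 118709 = \left(-162124 + 0\right) + 118709 = -162124 + 118709 = -43415$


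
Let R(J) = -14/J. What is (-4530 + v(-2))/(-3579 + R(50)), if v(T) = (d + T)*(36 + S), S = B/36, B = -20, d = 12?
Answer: 469750/402669 ≈ 1.1666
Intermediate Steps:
S = -5/9 (S = -20/36 = -20*1/36 = -5/9 ≈ -0.55556)
v(T) = 1276/3 + 319*T/9 (v(T) = (12 + T)*(36 - 5/9) = (12 + T)*(319/9) = 1276/3 + 319*T/9)
(-4530 + v(-2))/(-3579 + R(50)) = (-4530 + (1276/3 + (319/9)*(-2)))/(-3579 - 14/50) = (-4530 + (1276/3 - 638/9))/(-3579 - 14*1/50) = (-4530 + 3190/9)/(-3579 - 7/25) = -37580/(9*(-89482/25)) = -37580/9*(-25/89482) = 469750/402669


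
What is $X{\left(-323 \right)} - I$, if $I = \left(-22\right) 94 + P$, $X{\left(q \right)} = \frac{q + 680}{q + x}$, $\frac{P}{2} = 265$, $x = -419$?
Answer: $\frac{162977}{106} \approx 1537.5$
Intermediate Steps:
$P = 530$ ($P = 2 \cdot 265 = 530$)
$X{\left(q \right)} = \frac{680 + q}{-419 + q}$ ($X{\left(q \right)} = \frac{q + 680}{q - 419} = \frac{680 + q}{-419 + q}$)
$I = -1538$ ($I = \left(-22\right) 94 + 530 = -2068 + 530 = -1538$)
$X{\left(-323 \right)} - I = \frac{680 - 323}{-419 - 323} - -1538 = \frac{1}{-742} \cdot 357 + 1538 = \left(- \frac{1}{742}\right) 357 + 1538 = - \frac{51}{106} + 1538 = \frac{162977}{106}$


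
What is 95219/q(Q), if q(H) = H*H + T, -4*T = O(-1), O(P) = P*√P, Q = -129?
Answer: 25352630064/4430766097 - 380876*I/4430766097 ≈ 5.722 - 8.5962e-5*I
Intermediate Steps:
O(P) = P^(3/2)
T = I/4 (T = -(-1)*I/4 = I/4 ≈ 0.25*I)
q(H) = H² + I/4 (q(H) = H*H + I/4 = H² + I/4)
95219/q(Q) = 95219/((-129)² + I/4) = 95219/(16641 + I/4) = 95219*(16*(16641 - I/4)/4430766097) = 1523504*(16641 - I/4)/4430766097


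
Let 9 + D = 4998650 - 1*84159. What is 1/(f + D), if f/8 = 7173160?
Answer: 1/62299762 ≈ 1.6051e-8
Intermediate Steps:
f = 57385280 (f = 8*7173160 = 57385280)
D = 4914482 (D = -9 + (4998650 - 1*84159) = -9 + (4998650 - 84159) = -9 + 4914491 = 4914482)
1/(f + D) = 1/(57385280 + 4914482) = 1/62299762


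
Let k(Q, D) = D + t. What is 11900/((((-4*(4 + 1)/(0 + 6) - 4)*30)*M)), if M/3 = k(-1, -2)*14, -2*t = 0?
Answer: 85/132 ≈ 0.64394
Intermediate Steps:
t = 0 (t = -½*0 = 0)
k(Q, D) = D (k(Q, D) = D + 0 = D)
M = -84 (M = 3*(-2*14) = 3*(-28) = -84)
11900/((((-4*(4 + 1)/(0 + 6) - 4)*30)*M)) = 11900/((((-4*(4 + 1)/(0 + 6) - 4)*30)*(-84))) = 11900/((((-20/6 - 4)*30)*(-84))) = 11900/((((-4*⅚ - 4)*30)*(-84))) = 11900/((((-10/3 - 4)*30)*(-84))) = 11900/((-22/3*30*(-84))) = 11900/((-220*(-84))) = 11900/18480 = 11900*(1/18480) = 85/132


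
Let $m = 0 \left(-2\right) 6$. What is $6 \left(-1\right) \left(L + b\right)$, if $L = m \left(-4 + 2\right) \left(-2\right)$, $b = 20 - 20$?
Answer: $0$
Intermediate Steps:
$m = 0$ ($m = 0 \cdot 6 = 0$)
$b = 0$
$L = 0$ ($L = 0 \left(-4 + 2\right) \left(-2\right) = 0 \left(-2\right) \left(-2\right) = 0 \left(-2\right) = 0$)
$6 \left(-1\right) \left(L + b\right) = 6 \left(-1\right) \left(0 + 0\right) = \left(-6\right) 0 = 0$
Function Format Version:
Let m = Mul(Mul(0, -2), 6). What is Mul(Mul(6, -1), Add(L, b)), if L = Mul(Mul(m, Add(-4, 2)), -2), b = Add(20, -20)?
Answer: 0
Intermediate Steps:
m = 0 (m = Mul(0, 6) = 0)
b = 0
L = 0 (L = Mul(Mul(0, Add(-4, 2)), -2) = Mul(Mul(0, -2), -2) = Mul(0, -2) = 0)
Mul(Mul(6, -1), Add(L, b)) = Mul(Mul(6, -1), Add(0, 0)) = Mul(-6, 0) = 0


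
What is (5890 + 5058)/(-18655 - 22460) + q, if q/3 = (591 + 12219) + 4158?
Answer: 2092907012/41115 ≈ 50904.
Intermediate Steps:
q = 50904 (q = 3*((591 + 12219) + 4158) = 3*(12810 + 4158) = 3*16968 = 50904)
(5890 + 5058)/(-18655 - 22460) + q = (5890 + 5058)/(-18655 - 22460) + 50904 = 10948/(-41115) + 50904 = 10948*(-1/41115) + 50904 = -10948/41115 + 50904 = 2092907012/41115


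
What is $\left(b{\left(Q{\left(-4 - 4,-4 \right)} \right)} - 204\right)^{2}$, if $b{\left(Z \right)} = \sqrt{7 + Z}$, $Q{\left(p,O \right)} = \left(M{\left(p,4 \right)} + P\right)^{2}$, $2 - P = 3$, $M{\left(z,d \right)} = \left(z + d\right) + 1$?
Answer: $\left(204 - \sqrt{23}\right)^{2} \approx 39682.0$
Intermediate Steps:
$M{\left(z,d \right)} = 1 + d + z$ ($M{\left(z,d \right)} = \left(d + z\right) + 1 = 1 + d + z$)
$P = -1$ ($P = 2 - 3 = -1$)
$Q{\left(p,O \right)} = \left(4 + p\right)^{2}$ ($Q{\left(p,O \right)} = \left(\left(1 + 4 + p\right) - 1\right)^{2} = \left(\left(5 + p\right) - 1\right)^{2} = \left(4 + p\right)^{2}$)
$\left(b{\left(Q{\left(-4 - 4,-4 \right)} \right)} - 204\right)^{2} = \left(\sqrt{7 + \left(4 - 8\right)^{2}} - 204\right)^{2} = \left(\sqrt{7 + \left(-4\right)^{2}} - 204\right)^{2} = \left(\sqrt{7 + 16} - 204\right)^{2} = \left(\sqrt{23} - 204\right)^{2} = \left(-204 + \sqrt{23}\right)^{2}$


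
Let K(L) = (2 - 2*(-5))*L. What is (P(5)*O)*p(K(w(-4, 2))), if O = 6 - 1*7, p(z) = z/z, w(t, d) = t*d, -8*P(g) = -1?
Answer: -⅛ ≈ -0.12500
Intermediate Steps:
P(g) = ⅛ (P(g) = -⅛*(-1) = ⅛)
w(t, d) = d*t
K(L) = 12*L (K(L) = (2 + 10)*L = 12*L)
p(z) = 1
O = -1 (O = 6 - 7 = -1)
(P(5)*O)*p(K(w(-4, 2))) = ((⅛)*(-1))*1 = -⅛*1 = -⅛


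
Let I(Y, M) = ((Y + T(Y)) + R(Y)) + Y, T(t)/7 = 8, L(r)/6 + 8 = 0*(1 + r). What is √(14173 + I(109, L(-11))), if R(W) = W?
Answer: 2*√3639 ≈ 120.65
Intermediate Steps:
L(r) = -48 (L(r) = -48 + 6*(0*(1 + r)) = -48 + 6*0 = -48 + 0 = -48)
T(t) = 56 (T(t) = 7*8 = 56)
I(Y, M) = 56 + 3*Y (I(Y, M) = ((Y + 56) + Y) + Y = ((56 + Y) + Y) + Y = (56 + 2*Y) + Y = 56 + 3*Y)
√(14173 + I(109, L(-11))) = √(14173 + (56 + 3*109)) = √(14173 + (56 + 327)) = √(14173 + 383) = √14556 = 2*√3639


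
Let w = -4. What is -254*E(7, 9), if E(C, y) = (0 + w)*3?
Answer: 3048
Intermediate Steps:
E(C, y) = -12 (E(C, y) = (0 - 4)*3 = -4*3 = -12)
-254*E(7, 9) = -254*(-12) = 3048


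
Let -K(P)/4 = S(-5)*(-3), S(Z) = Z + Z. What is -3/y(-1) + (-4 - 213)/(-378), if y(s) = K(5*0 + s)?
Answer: 647/1080 ≈ 0.59907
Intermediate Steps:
S(Z) = 2*Z
K(P) = -120 (K(P) = -4*2*(-5)*(-3) = -(-40)*(-3) = -4*30 = -120)
y(s) = -120
-3/y(-1) + (-4 - 213)/(-378) = -3/(-120) + (-4 - 213)/(-378) = -3*(-1/120) - 217*(-1/378) = 1/40 + 31/54 = 647/1080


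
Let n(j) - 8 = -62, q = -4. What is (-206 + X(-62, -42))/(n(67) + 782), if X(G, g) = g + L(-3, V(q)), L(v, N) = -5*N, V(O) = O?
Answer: -57/182 ≈ -0.31319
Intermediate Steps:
n(j) = -54 (n(j) = 8 - 62 = -54)
X(G, g) = 20 + g (X(G, g) = g - 5*(-4) = g + 20 = 20 + g)
(-206 + X(-62, -42))/(n(67) + 782) = (-206 + (20 - 42))/(-54 + 782) = (-206 - 22)/728 = -228*1/728 = -57/182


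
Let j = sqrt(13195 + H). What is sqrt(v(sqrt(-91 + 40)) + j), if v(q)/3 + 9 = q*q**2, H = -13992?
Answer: sqrt(-27 + I*sqrt(797) - 153*I*sqrt(51)) ≈ 22.779 - 23.364*I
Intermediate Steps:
v(q) = -27 + 3*q**3 (v(q) = -27 + 3*(q*q**2) = -27 + 3*q**3)
j = I*sqrt(797) (j = sqrt(13195 - 13992) = sqrt(-797) = I*sqrt(797) ≈ 28.231*I)
sqrt(v(sqrt(-91 + 40)) + j) = sqrt((-27 + 3*(sqrt(-91 + 40))**3) + I*sqrt(797)) = sqrt((-27 + 3*(sqrt(-51))**3) + I*sqrt(797)) = sqrt((-27 + 3*(I*sqrt(51))**3) + I*sqrt(797)) = sqrt((-27 + 3*(-51*I*sqrt(51))) + I*sqrt(797)) = sqrt((-27 - 153*I*sqrt(51)) + I*sqrt(797)) = sqrt(-27 + I*sqrt(797) - 153*I*sqrt(51))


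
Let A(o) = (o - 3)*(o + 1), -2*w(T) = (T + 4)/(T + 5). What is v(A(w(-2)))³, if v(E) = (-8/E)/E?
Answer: -531441/125000 ≈ -4.2515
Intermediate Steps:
w(T) = -(4 + T)/(2*(5 + T)) (w(T) = -(T + 4)/(2*(T + 5)) = -(4 + T)/(2*(5 + T)))
A(o) = (1 + o)*(-3 + o) (A(o) = (-3 + o)*(1 + o) = (1 + o)*(-3 + o))
v(E) = -8/E²
v(A(w(-2)))³ = (-8/(-3 + ((-4 - 1*(-2))/(2*(5 - 2)))² - (-4 - 1*(-2))/(5 - 2))²)³ = (-8/(-3 + ((½)*(-4 + 2)/3)² - (-4 + 2)/3)²)³ = (-8/(-3 + ((½)*(⅓)*(-2))² - (-2)/3)²)³ = (-8/(-3 + (-⅓)² - 2*(-⅓))²)³ = (-8/(-3 + ⅑ + ⅔)²)³ = (-8/(-20/9)²)³ = (-8*81/400)³ = (-81/50)³ = -531441/125000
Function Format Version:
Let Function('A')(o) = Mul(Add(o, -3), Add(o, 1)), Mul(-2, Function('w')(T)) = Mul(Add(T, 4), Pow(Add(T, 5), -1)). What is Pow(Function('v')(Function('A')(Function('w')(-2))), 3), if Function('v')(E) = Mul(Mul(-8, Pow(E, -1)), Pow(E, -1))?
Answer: Rational(-531441, 125000) ≈ -4.2515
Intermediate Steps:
Function('w')(T) = Mul(Rational(-1, 2), Pow(Add(5, T), -1), Add(4, T)) (Function('w')(T) = Mul(Rational(-1, 2), Mul(Add(T, 4), Pow(Add(T, 5), -1))) = Mul(Rational(-1, 2), Mul(Add(4, T), Pow(Add(5, T), -1))) = Mul(Rational(-1, 2), Mul(Pow(Add(5, T), -1), Add(4, T))) = Mul(Rational(-1, 2), Pow(Add(5, T), -1), Add(4, T)))
Function('A')(o) = Mul(Add(1, o), Add(-3, o)) (Function('A')(o) = Mul(Add(-3, o), Add(1, o)) = Mul(Add(1, o), Add(-3, o)))
Function('v')(E) = Mul(-8, Pow(E, -2))
Pow(Function('v')(Function('A')(Function('w')(-2))), 3) = Pow(Mul(-8, Pow(Add(-3, Pow(Mul(Rational(1, 2), Pow(Add(5, -2), -1), Add(-4, Mul(-1, -2))), 2), Mul(-2, Mul(Rational(1, 2), Pow(Add(5, -2), -1), Add(-4, Mul(-1, -2))))), -2)), 3) = Pow(Mul(-8, Pow(Add(-3, Pow(Mul(Rational(1, 2), Pow(3, -1), Add(-4, 2)), 2), Mul(-2, Mul(Rational(1, 2), Pow(3, -1), Add(-4, 2)))), -2)), 3) = Pow(Mul(-8, Pow(Add(-3, Pow(Mul(Rational(1, 2), Rational(1, 3), -2), 2), Mul(-2, Mul(Rational(1, 2), Rational(1, 3), -2))), -2)), 3) = Pow(Mul(-8, Pow(Add(-3, Pow(Rational(-1, 3), 2), Mul(-2, Rational(-1, 3))), -2)), 3) = Pow(Mul(-8, Pow(Add(-3, Rational(1, 9), Rational(2, 3)), -2)), 3) = Pow(Mul(-8, Pow(Rational(-20, 9), -2)), 3) = Pow(Mul(-8, Rational(81, 400)), 3) = Pow(Rational(-81, 50), 3) = Rational(-531441, 125000)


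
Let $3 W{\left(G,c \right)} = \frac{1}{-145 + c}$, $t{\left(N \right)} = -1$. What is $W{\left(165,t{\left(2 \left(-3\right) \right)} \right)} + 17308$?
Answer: $\frac{7580903}{438} \approx 17308.0$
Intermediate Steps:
$W{\left(G,c \right)} = \frac{1}{3 \left(-145 + c\right)}$
$W{\left(165,t{\left(2 \left(-3\right) \right)} \right)} + 17308 = \frac{1}{3 \left(-145 - 1\right)} + 17308 = \frac{1}{3 \left(-146\right)} + 17308 = \frac{1}{3} \left(- \frac{1}{146}\right) + 17308 = - \frac{1}{438} + 17308 = \frac{7580903}{438}$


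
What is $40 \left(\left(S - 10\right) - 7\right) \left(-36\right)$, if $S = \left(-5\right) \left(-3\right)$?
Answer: $2880$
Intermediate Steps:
$S = 15$
$40 \left(\left(S - 10\right) - 7\right) \left(-36\right) = 40 \left(\left(15 - 10\right) - 7\right) \left(-36\right) = 40 \left(5 - 7\right) \left(-36\right) = 40 \left(-2\right) \left(-36\right) = \left(-80\right) \left(-36\right) = 2880$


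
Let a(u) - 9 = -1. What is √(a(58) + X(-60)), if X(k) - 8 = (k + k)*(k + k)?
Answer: 4*√901 ≈ 120.07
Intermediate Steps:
a(u) = 8 (a(u) = 9 - 1 = 8)
X(k) = 8 + 4*k² (X(k) = 8 + (k + k)*(k + k) = 8 + (2*k)*(2*k) = 8 + 4*k²)
√(a(58) + X(-60)) = √(8 + (8 + 4*(-60)²)) = √(8 + (8 + 4*3600)) = √(8 + (8 + 14400)) = √(8 + 14408) = √14416 = 4*√901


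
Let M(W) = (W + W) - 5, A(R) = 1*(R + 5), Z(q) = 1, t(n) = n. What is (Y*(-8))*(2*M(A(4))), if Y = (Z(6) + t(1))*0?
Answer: 0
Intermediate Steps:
A(R) = 5 + R (A(R) = 1*(5 + R) = 5 + R)
M(W) = -5 + 2*W (M(W) = 2*W - 5 = -5 + 2*W)
Y = 0 (Y = (1 + 1)*0 = 2*0 = 0)
(Y*(-8))*(2*M(A(4))) = (0*(-8))*(2*(-5 + 2*(5 + 4))) = 0*(2*(-5 + 2*9)) = 0*(2*(-5 + 18)) = 0*(2*13) = 0*26 = 0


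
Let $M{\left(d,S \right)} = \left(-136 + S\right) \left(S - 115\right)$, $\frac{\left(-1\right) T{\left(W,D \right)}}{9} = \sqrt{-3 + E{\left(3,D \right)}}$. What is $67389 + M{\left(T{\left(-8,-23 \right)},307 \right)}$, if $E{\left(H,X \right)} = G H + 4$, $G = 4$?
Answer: $100221$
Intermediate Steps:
$E{\left(H,X \right)} = 4 + 4 H$ ($E{\left(H,X \right)} = 4 H + 4 = 4 + 4 H$)
$T{\left(W,D \right)} = - 9 \sqrt{13}$ ($T{\left(W,D \right)} = - 9 \sqrt{-3 + \left(4 + 4 \cdot 3\right)} = - 9 \sqrt{-3 + \left(4 + 12\right)} = - 9 \sqrt{-3 + 16} = - 9 \sqrt{13}$)
$M{\left(d,S \right)} = \left(-136 + S\right) \left(-115 + S\right)$
$67389 + M{\left(T{\left(-8,-23 \right)},307 \right)} = 67389 + \left(15640 + 307^{2} - 77057\right) = 67389 + \left(15640 + 94249 - 77057\right) = 67389 + 32832 = 100221$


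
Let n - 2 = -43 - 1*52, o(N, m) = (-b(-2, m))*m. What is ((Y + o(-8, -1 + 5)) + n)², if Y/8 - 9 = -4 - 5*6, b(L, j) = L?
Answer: 81225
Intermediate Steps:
o(N, m) = 2*m (o(N, m) = (-1*(-2))*m = 2*m)
n = -93 (n = 2 + (-43 - 1*52) = 2 + (-43 - 52) = 2 - 95 = -93)
Y = -200 (Y = 72 + 8*(-4 - 5*6) = 72 + 8*(-4 - 30) = 72 + 8*(-34) = 72 - 272 = -200)
((Y + o(-8, -1 + 5)) + n)² = ((-200 + 2*(-1 + 5)) - 93)² = ((-200 + 2*4) - 93)² = ((-200 + 8) - 93)² = (-192 - 93)² = (-285)² = 81225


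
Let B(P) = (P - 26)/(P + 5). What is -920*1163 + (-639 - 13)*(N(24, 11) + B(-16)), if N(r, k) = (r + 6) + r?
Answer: -12184232/11 ≈ -1.1077e+6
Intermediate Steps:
N(r, k) = 6 + 2*r (N(r, k) = (6 + r) + r = 6 + 2*r)
B(P) = (-26 + P)/(5 + P)
-920*1163 + (-639 - 13)*(N(24, 11) + B(-16)) = -920*1163 + (-639 - 13)*((6 + 2*24) + (-26 - 16)/(5 - 16)) = -1069960 - 652*((6 + 48) - 42/(-11)) = -1069960 - 652*(54 - 1/11*(-42)) = -1069960 - 652*(54 + 42/11) = -1069960 - 652*636/11 = -1069960 - 414672/11 = -12184232/11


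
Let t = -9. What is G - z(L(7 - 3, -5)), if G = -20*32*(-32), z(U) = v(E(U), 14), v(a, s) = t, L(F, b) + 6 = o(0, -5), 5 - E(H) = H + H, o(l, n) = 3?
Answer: 20489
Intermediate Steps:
E(H) = 5 - 2*H (E(H) = 5 - (H + H) = 5 - 2*H)
L(F, b) = -3 (L(F, b) = -6 + 3 = -3)
v(a, s) = -9
z(U) = -9
G = 20480 (G = -640*(-32) = 20480)
G - z(L(7 - 3, -5)) = 20480 - 1*(-9) = 20480 + 9 = 20489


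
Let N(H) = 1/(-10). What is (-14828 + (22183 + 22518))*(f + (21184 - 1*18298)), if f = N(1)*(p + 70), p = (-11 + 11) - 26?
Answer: 430410184/5 ≈ 8.6082e+7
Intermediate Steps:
N(H) = -⅒ (N(H) = 1*(-⅒) = -⅒)
p = -26 (p = 0 - 26 = -26)
f = -22/5 (f = -(-26 + 70)/10 = -⅒*44 = -22/5 ≈ -4.4000)
(-14828 + (22183 + 22518))*(f + (21184 - 1*18298)) = (-14828 + (22183 + 22518))*(-22/5 + (21184 - 1*18298)) = (-14828 + 44701)*(-22/5 + (21184 - 18298)) = 29873*(-22/5 + 2886) = 29873*(14408/5) = 430410184/5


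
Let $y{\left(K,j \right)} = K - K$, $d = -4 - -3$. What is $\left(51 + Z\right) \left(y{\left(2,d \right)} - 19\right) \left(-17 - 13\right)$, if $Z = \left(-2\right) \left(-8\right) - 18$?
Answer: $27930$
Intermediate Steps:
$d = -1$ ($d = -4 + 3 = -1$)
$y{\left(K,j \right)} = 0$
$Z = -2$ ($Z = 16 - 18 = -2$)
$\left(51 + Z\right) \left(y{\left(2,d \right)} - 19\right) \left(-17 - 13\right) = \left(51 - 2\right) \left(0 - 19\right) \left(-17 - 13\right) = 49 \left(\left(-19\right) \left(-30\right)\right) = 49 \cdot 570 = 27930$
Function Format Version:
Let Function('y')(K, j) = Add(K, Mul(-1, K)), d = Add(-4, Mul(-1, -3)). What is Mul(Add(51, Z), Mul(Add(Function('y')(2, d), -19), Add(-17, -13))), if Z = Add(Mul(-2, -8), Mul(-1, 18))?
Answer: 27930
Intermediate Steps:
d = -1 (d = Add(-4, 3) = -1)
Function('y')(K, j) = 0
Z = -2 (Z = Add(16, -18) = -2)
Mul(Add(51, Z), Mul(Add(Function('y')(2, d), -19), Add(-17, -13))) = Mul(Add(51, -2), Mul(Add(0, -19), Add(-17, -13))) = Mul(49, Mul(-19, -30)) = Mul(49, 570) = 27930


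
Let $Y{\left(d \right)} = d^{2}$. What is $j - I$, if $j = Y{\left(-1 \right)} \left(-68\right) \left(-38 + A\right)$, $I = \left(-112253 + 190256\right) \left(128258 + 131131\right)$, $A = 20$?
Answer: $-20233118943$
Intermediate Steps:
$I = 20233120167$ ($I = 78003 \cdot 259389 = 20233120167$)
$j = 1224$ ($j = \left(-1\right)^{2} \left(-68\right) \left(-38 + 20\right) = 1 \left(-68\right) \left(-18\right) = \left(-68\right) \left(-18\right) = 1224$)
$j - I = 1224 - 20233120167 = -20233118943$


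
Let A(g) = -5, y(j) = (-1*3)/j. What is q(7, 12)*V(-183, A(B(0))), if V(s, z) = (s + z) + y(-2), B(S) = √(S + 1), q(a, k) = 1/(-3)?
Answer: 373/6 ≈ 62.167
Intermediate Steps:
q(a, k) = -⅓
B(S) = √(1 + S)
y(j) = -3/j
V(s, z) = 3/2 + s + z (V(s, z) = (s + z) - 3/(-2) = (s + z) - 3*(-½) = (s + z) + 3/2 = 3/2 + s + z)
q(7, 12)*V(-183, A(B(0))) = -(3/2 - 183 - 5)/3 = -⅓*(-373/2) = 373/6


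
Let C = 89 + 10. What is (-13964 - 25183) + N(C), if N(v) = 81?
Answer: -39066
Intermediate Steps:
C = 99
(-13964 - 25183) + N(C) = (-13964 - 25183) + 81 = -39147 + 81 = -39066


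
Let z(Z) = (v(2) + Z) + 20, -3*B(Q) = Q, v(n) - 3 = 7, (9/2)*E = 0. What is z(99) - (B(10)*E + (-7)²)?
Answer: 80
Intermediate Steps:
E = 0 (E = (2/9)*0 = 0)
v(n) = 10 (v(n) = 3 + 7 = 10)
B(Q) = -Q/3
z(Z) = 30 + Z (z(Z) = (10 + Z) + 20 = 30 + Z)
z(99) - (B(10)*E + (-7)²) = (30 + 99) - (-⅓*10*0 + (-7)²) = 129 - (-10/3*0 + 49) = 129 - (0 + 49) = 129 - 1*49 = 129 - 49 = 80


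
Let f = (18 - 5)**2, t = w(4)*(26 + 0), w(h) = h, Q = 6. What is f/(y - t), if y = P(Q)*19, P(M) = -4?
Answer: -169/180 ≈ -0.93889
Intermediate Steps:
y = -76 (y = -4*19 = -76)
t = 104 (t = 4*(26 + 0) = 4*26 = 104)
f = 169 (f = 13**2 = 169)
f/(y - t) = 169/(-76 - 1*104) = 169/(-76 - 104) = 169/(-180) = 169*(-1/180) = -169/180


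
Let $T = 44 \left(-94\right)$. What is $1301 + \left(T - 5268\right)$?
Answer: $-8103$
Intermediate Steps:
$T = -4136$
$1301 + \left(T - 5268\right) = 1301 - 9404 = -8103$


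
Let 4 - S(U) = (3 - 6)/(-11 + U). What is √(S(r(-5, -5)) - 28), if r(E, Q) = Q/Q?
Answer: 9*I*√30/10 ≈ 4.9295*I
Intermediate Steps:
r(E, Q) = 1
S(U) = 4 + 3/(-11 + U) (S(U) = 4 - (3 - 6)/(-11 + U) = 4 - (-3)/(-11 + U) = 4 + 3/(-11 + U))
√(S(r(-5, -5)) - 28) = √((-41 + 4*1)/(-11 + 1) - 28) = √((-41 + 4)/(-10) - 28) = √(-⅒*(-37) - 28) = √(37/10 - 28) = √(-243/10) = 9*I*√30/10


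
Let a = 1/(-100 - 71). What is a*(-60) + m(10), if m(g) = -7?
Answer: -379/57 ≈ -6.6491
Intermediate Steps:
a = -1/171 (a = 1/(-171) = -1/171 ≈ -0.0058480)
a*(-60) + m(10) = -1/171*(-60) - 7 = 20/57 - 7 = -379/57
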